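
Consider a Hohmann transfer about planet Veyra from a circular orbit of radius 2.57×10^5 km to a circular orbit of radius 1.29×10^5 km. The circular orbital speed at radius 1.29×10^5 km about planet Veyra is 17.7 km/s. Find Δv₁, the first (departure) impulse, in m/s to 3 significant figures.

Δv₁ = 2290 m/s

From the circular-orbit relation v² = μ/r at r = 1.29×10^5 km: μ = v²r = (17.7)² × 1.29×10^5 = 4.04144×10^7 km³/s².
Semi-major axis of the transfer orbit: a_t = (2.570×10^5 + 1.290×10^5)/2 = 1.930×10^5 km.
On the circular orbit at r = 2.570×10^5 km, v_c = √(μ/r) = 12.540 km/s.
Transfer-orbit speed at the same r (vis-viva, a = a_t): v_t = √[μ(2/r − 1/a_t)] = 10.252 km/s.
Δv₁ = |v_t − v_c| = |10.252 − 12.540| = 2.288 km/s.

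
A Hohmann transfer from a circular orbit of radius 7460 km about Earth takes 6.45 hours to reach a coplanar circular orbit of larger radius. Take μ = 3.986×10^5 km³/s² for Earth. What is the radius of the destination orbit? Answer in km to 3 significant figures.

Transfer time t = 6.45 hours = 23220 s, and t = π√(a_t³/μ).
So a_t = (μ t²/π²)^(1/3) = (3.986×10^5 × (23220)² / π²)^(1/3) = 27925 km.
Since a_t = (r₁ + r₂)/2, r₂ = 2a_t − r₁ = 2×27925 − 7460 = 48390 km.

r₂ = 48400 km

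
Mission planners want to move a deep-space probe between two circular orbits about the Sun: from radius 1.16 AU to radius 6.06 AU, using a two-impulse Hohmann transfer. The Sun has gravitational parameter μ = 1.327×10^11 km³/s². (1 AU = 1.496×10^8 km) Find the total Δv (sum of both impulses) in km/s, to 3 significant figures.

Δv = 13.4 km/s

In km: r₁ = 1.16 × 1.496×10^8 = 1.73536×10^8 km; r₂ = 6.06 × 1.496×10^8 = 9.06576×10^8 km.
Semi-major axis of the transfer orbit: a_t = (1.73536×10^8 + 9.06576×10^8)/2 = 5.40056×10^8 km.
Circular speed at r₁: v₁ = √(μ/r₁) = √(1.327×10^11/1.73536×10^8) = 27.6529 km/s.
On the transfer ellipse at r₁, v² = μ(2/r − 1/a) gives v_p = √[μ(2/r₁ − 1/a_t)] = 35.8281 km/s.
First burn Δv₁ = |v_p − v₁| = 8.1752 km/s.
Circular speed at r₂: v₂ = √(μ/r₂) = 12.0986 km/s.
Transfer-orbit speed at r₂: v_a = √[μ(2/r₂ − 1/a_t)] = 6.85818 km/s.
Second burn Δv₂ = |v₂ − v_a| = 5.2404 km/s.
Δv = Δv₁ + Δv₂ = 8.1752 + 5.2404 = 13.42 km/s.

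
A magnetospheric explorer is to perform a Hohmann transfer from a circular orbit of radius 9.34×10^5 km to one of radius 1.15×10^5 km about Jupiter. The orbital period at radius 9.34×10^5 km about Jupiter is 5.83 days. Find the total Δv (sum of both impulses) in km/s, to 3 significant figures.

Δv = 17.3 km/s

From Kepler's third law T² = 4π²r³/μ at r = 9.34×10^5 km, T = 5.83 days = 5.83 × 86400 s = 5.03712×10^5 s: μ = 4π²r³/T² = 1.26776×10^8 km³/s².
Transfer-ellipse semi-major axis a_t = (r₁ + r₂)/2 = (9.340×10^5 + 1.150×10^5)/2 = 5.245×10^5 km.
At r₁ the circular-orbit speed is v₁ = √(μ/r₁) = 11.6505 km/s.
On the transfer ellipse at r₁, v² = μ(2/r − 1/a) gives v_a = √[μ(2/r₁ − 1/a_t)] = 5.45532 km/s.
First burn Δv₁ = |v_a − v₁| = 6.1952 km/s.
At r₂, v₂ = √(μ/r₂) = 33.2024 km/s.
Transfer-orbit speed at r₂: v_p = √[μ(2/r₂ − 1/a_t)] = 44.3067 km/s.
Second burn Δv₂ = |v₂ − v_p| = 11.104 km/s.
Total Δv = Δv₁ + Δv₂ = 17.30 km/s.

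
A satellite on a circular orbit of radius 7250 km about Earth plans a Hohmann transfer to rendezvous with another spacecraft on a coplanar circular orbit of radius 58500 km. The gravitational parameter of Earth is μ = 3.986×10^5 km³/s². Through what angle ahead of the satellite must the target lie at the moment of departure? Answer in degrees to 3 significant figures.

φ = 104°

The Hohmann ellipse has a_t = (r₁ + r₂)/2 = 32875 km.
The half-period of the transfer ellipse is t = π√(a_t³/μ) = 29661 s.
Target angular speed ω₂ = √(μ/r₂³) = 4.4621×10^-5 rad/s.
Angle swept by the target during transfer: ω₂·t = 1.3235 rad = 75.83°.
The satellite traverses 180° on the transfer ellipse, so the target must lead by 180° − 75.83° = 104°.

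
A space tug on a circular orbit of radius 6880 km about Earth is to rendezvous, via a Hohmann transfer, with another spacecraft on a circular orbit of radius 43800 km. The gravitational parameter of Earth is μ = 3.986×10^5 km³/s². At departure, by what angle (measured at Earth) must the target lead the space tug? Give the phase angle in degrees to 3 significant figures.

Semi-major axis of the transfer orbit: a_t = (6880 + 43800)/2 = 25340 km.
The half-period of the transfer ellipse is t = π√(a_t³/μ) = 20072 s.
Target angular speed ω₂ = √(μ/r₂³) = 6.8874×10^-5 rad/s.
Angle swept by the target during transfer: ω₂·t = 1.3824 rad = 79.21°.
Arrival is 180° from departure on the ellipse, so φ = 180° − 79.21° = 101°.

φ = 101°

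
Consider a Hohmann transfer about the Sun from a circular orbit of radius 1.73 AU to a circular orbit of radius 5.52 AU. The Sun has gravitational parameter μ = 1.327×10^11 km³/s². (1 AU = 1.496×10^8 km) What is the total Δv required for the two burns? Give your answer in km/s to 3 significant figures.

In km: r₁ = 1.73 × 1.496×10^8 = 2.58808×10^8 km; r₂ = 5.52 × 1.496×10^8 = 8.25792×10^8 km.
The Hohmann ellipse has a_t = (r₁ + r₂)/2 = 5.423×10^8 km.
At r₁ the circular-orbit speed is v₁ = √(μ/r₁) = 22.6437 km/s.
Transfer-orbit speed at r₁ (vis-viva equation): v_p = √[μ(2/r₁ − 1/a_t)] = 27.9423 km/s.
First burn Δv₁ = |v_p − v₁| = 5.299 km/s.
Circular speed at r₂: v₂ = √(μ/r₂) = 12.6765 km/s.
Transfer-orbit speed at r₂: v_a = √[μ(2/r₂ − 1/a_t)] = 8.75728 km/s.
Second burn Δv₂ = |v₂ − v_a| = 3.919 km/s.
Total Δv = Δv₁ + Δv₂ = 9.218 km/s.

Δv = 9.22 km/s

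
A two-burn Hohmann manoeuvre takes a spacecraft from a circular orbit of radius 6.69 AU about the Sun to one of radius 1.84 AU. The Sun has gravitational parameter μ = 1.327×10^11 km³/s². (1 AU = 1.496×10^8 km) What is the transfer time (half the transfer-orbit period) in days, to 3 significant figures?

t = 1610 days

In km: r₁ = 6.69 × 1.496×10^8 = 1.000824×10^9 km; r₂ = 1.84 × 1.496×10^8 = 2.75264×10^8 km.
Semi-major axis of the transfer orbit: a_t = (1.000824×10^9 + 2.75264×10^8)/2 = 6.38044×10^8 km.
Transfer time t = π√(a_t³/μ) = π√((6.38044×10^8)³ / 1.327×10^11) = 1.390×10^8 s.
Converting: 1.390×10^8 s ÷ 86400 s/day = 1610 days.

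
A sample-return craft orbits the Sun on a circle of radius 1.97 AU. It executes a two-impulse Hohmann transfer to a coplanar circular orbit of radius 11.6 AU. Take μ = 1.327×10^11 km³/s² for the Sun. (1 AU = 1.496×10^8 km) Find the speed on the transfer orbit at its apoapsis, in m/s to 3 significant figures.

v = 4710 m/s

In km: r₁ = 1.97 × 1.496×10^8 = 2.94712×10^8 km; r₂ = 11.6 × 1.496×10^8 = 1.73536×10^9 km.
Semi-major axis of the transfer orbit: a_t = (2.94712×10^8 + 1.73536×10^9)/2 = 1.015036×10^9 km.
At apoapsis, r = 1.73536×10^9 km.
Vis-viva: v = √[μ(2/r − 1/a_t)] = √[1.327×10^11 × (2/1.73536×10^9 − 1/1.015036×10^9)] = 4.712 km/s.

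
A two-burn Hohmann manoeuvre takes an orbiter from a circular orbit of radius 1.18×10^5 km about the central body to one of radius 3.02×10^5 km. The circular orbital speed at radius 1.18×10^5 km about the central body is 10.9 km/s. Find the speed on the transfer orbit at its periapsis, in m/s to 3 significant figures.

v = 13100 m/s

From the circular-orbit relation v² = μ/r at r = 1.18×10^5 km: μ = v²r = (10.9)² × 1.18×10^5 = 1.40196×10^7 km³/s².
Semi-major axis of the transfer orbit: a_t = (1.180×10^5 + 3.020×10^5)/2 = 2.100×10^5 km.
The periapsis of the transfer ellipse is at r = 1.180×10^5 km.
From the vis-viva equation, v = √[μ(2/r − 1/a_t)] = 13.07 km/s.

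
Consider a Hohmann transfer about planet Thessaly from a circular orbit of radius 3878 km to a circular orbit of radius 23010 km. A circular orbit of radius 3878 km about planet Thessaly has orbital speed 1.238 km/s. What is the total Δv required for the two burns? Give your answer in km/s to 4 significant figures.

Δv = 0.6169 km/s

From the circular-orbit relation v² = μ/r at r = 3878 km: μ = v²r = (1.238)² × 3878 = 5943.59 km³/s².
Semi-major axis of the transfer orbit: a_t = (3878 + 23010)/2 = 13444 km.
Circular speed at r₁: v₁ = √(μ/r₁) = √(5943.59/3878) = 1.2380 km/s.
Transfer-orbit speed at r₁ (vis-viva equation): v_p = √[μ(2/r₁ − 1/a_t)] = 1.6196 km/s.
First burn Δv₁ = |v_p − v₁| = 0.3816 km/s.
Circular speed at r₂: v₂ = √(μ/r₂) = 0.50824 km/s.
Transfer-orbit speed at r₂: v_a = √[μ(2/r₂ − 1/a_t)] = 0.27296 km/s.
Second burn Δv₂ = |v₂ − v_a| = 0.2353 km/s.
Δv = Δv₁ + Δv₂ = 0.3816 + 0.2353 = 0.6169 km/s.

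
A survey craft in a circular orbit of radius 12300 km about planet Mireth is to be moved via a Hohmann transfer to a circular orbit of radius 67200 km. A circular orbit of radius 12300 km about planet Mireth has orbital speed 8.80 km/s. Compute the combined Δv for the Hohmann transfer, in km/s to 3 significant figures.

Δv = 4.31 km/s

From the circular-orbit relation v² = μ/r at r = 12300 km: μ = v²r = (8.80)² × 12300 = 9.52512×10^5 km³/s².
Semi-major axis of the transfer orbit: a_t = (12300 + 67200)/2 = 39750 km.
At r₁ the circular-orbit speed is v₁ = √(μ/r₁) = 8.8000 km/s.
Transfer-orbit speed at r₁ (v² = μ(2/r − 1/a)): v_p = √[μ(2/r₁ − 1/a_t)] = 11.442 km/s.
First burn Δv₁ = |v_p − v₁| = 2.642 km/s.
At r₂, v₂ = √(μ/r₂) = 3.765 km/s.
Transfer-orbit speed at r₂: v_a = √[μ(2/r₂ − 1/a_t)] = 2.094 km/s.
Second burn Δv₂ = |v₂ − v_a| = 1.671 km/s.
Total Δv = Δv₁ + Δv₂ = 4.313 km/s.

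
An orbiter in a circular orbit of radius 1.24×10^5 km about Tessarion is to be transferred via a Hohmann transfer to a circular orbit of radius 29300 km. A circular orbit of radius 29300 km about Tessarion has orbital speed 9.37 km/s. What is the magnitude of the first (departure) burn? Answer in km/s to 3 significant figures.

Δv₁ = 1.74 km/s

From the circular-orbit relation v² = μ/r at r = 29300 km: μ = v²r = (9.37)² × 29300 = 2.57245×10^6 km³/s².
The Hohmann ellipse has a_t = (r₁ + r₂)/2 = 76650 km.
Circular speed at r = 1.240×10^5 km: v_c = √(μ/r) = 4.555 km/s.
Transfer-orbit speed at the same r (vis-viva, a = a_t): v_t = √[μ(2/r − 1/a_t)] = 2.816 km/s.
Δv₁ = |v_t − v_c| = |2.816 − 4.555| = 1.739 km/s.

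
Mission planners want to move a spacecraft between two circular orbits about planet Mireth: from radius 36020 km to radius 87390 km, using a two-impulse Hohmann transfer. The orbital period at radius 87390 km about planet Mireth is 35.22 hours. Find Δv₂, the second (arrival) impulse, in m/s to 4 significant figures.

Δv₂ = 1022 m/s

From Kepler's third law T² = 4π²r³/μ at r = 87390 km, T = 35.22 hours = 35.22 × 3600 s = 1.26792×10^5 s: μ = 4π²r³/T² = 1.63893×10^6 km³/s².
Semi-major axis of the transfer orbit: a_t = (36020 + 87390)/2 = 61705 km.
Circular speed at r = 87390 km: v_c = √(μ/r) = 4.331 km/s.
Vis-viva on the transfer ellipse at r = 87390 km gives v_t = √[μ(2/r − 1/a_t)] = 3.309 km/s.
Δv₂ = |v_t − v_c| = |3.309 − 4.331| = 1.022 km/s.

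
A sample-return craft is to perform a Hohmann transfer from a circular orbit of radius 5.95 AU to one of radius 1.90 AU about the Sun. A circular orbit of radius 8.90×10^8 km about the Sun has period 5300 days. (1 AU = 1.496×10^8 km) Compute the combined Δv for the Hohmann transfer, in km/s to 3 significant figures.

From Kepler's third law T² = 4π²r³/μ at r = 8.90×10^8 km, T = 5300 days = 5300 × 86400 s = 4.5792×10^8 s: μ = 4π²r³/T² = 1.32724×10^11 km³/s².
In km: r₁ = 5.95 × 1.496×10^8 = 8.9012×10^8 km; r₂ = 1.90 × 1.496×10^8 = 2.8424×10^8 km.
The Hohmann ellipse has a_t = (r₁ + r₂)/2 = 5.8718×10^8 km.
At r₁ the circular-orbit speed is v₁ = √(μ/r₁) = 12.211 km/s.
On the transfer ellipse at r₁, vis-viva gives v_a = √[μ(2/r₁ − 1/a_t)] = 8.4959 km/s.
First burn Δv₁ = |v_a − v₁| = 3.715 km/s.
Circular speed at r₂: v₂ = √(μ/r₂) = 21.6089 km/s.
Transfer-orbit speed at r₂: v_p = √[μ(2/r₂ − 1/a_t)] = 26.6055 km/s.
Second burn Δv₂ = |v₂ − v_p| = 4.997 km/s.
Total Δv = Δv₁ + Δv₂ = 8.712 km/s.

Δv = 8.71 km/s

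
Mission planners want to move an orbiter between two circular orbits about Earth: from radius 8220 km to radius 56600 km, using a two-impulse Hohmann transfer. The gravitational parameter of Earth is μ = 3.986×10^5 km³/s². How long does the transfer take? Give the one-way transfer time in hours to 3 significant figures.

Semi-major axis of the transfer orbit: a_t = (8220 + 56600)/2 = 32410 km.
Half the transfer-orbit period gives t = π√(a_t³/μ) = 29030 s.
Converting: 29030 s ÷ 3600 s/hour = 8.06 hours.

t = 8.06 hours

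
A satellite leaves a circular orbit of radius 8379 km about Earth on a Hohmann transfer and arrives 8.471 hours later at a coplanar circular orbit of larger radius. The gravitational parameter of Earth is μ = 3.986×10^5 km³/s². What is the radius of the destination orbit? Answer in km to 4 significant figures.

r₂ = 58600 km

Transfer time t = 8.471 hours = 30495.6 s, and t = π√(a_t³/μ).
So a_t = (μ t²/π²)^(1/3) = (3.986×10^5 × (30495.6)² / π²)^(1/3) = 33489 km.
Since a_t = (r₁ + r₂)/2, r₂ = 2a_t − r₁ = 2×33489 − 8379 = 58599 km.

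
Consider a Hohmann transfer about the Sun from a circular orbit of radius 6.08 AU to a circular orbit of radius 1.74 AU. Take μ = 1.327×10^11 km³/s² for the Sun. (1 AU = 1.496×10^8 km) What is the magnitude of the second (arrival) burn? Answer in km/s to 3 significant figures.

In km: r₁ = 6.08 × 1.496×10^8 = 9.09568×10^8 km; r₂ = 1.74 × 1.496×10^8 = 2.60304×10^8 km.
Transfer-ellipse semi-major axis a_t = (r₁ + r₂)/2 = (9.09568×10^8 + 2.60304×10^8)/2 = 5.84936×10^8 km.
Circular speed at r = 2.60304×10^8 km: v_c = √(μ/r) = 22.578 km/s.
Vis-viva on the transfer ellipse at r = 2.60304×10^8 km gives v_t = √[μ(2/r − 1/a_t)] = 28.155 km/s.
Δv₂ = |v_t − v_c| = |28.155 − 22.578| = 5.577 km/s.

Δv₂ = 5.58 km/s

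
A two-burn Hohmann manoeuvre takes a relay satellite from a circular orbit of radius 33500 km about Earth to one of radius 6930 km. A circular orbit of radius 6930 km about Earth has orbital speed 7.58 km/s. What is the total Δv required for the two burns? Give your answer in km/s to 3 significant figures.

From the circular-orbit relation v² = μ/r at r = 6930 km: μ = v²r = (7.58)² × 6930 = 3.98173×10^5 km³/s².
The Hohmann ellipse has a_t = (r₁ + r₂)/2 = 20215 km.
Circular speed at r₁: v₁ = √(μ/r₁) = √(3.98173×10^5/33500) = 3.448 km/s.
On the transfer ellipse at r₁, vis-viva equation gives v_a = √[μ(2/r₁ − 1/a_t)] = 2.019 km/s.
First burn Δv₁ = |v_a − v₁| = 1.429 km/s.
Circular speed at r₂: v₂ = √(μ/r₂) = 7.580 km/s.
Transfer-orbit speed at r₂: v_p = √[μ(2/r₂ − 1/a_t)] = 9.758 km/s.
Second burn Δv₂ = |v₂ − v_p| = 2.178 km/s.
Δv = Δv₁ + Δv₂ = 1.429 + 2.178 = 3.607 km/s.

Δv = 3.61 km/s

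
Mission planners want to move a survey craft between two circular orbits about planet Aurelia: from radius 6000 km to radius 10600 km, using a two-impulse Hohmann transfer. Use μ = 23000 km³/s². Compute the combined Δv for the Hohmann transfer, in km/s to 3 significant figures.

Δv = 0.475 km/s

The Hohmann ellipse has a_t = (r₁ + r₂)/2 = 8300 km.
At r₁ the circular-orbit speed is v₁ = √(μ/r₁) = 1.9579 km/s.
On the transfer ellipse at r₁, vis-viva equation gives v_p = √[μ(2/r₁ − 1/a_t)] = 2.2126 km/s.
First burn Δv₁ = |v_p − v₁| = 0.2547 km/s.
Circular speed at r₂: v₂ = √(μ/r₂) = 1.4730 km/s.
Transfer-orbit speed at r₂: v_a = √[μ(2/r₂ − 1/a_t)] = 1.2524 km/s.
Second burn Δv₂ = |v₂ − v_a| = 0.2206 km/s.
Total Δv = Δv₁ + Δv₂ = 0.4753 km/s.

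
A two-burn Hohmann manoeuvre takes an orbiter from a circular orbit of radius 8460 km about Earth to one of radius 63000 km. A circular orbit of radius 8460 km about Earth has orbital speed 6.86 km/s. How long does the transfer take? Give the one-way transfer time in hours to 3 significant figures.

t = 9.34 hours

From the circular-orbit relation v² = μ/r at r = 8460 km: μ = v²r = (6.86)² × 8460 = 3.98124×10^5 km³/s².
The Hohmann ellipse has a_t = (r₁ + r₂)/2 = 35730 km.
By Kepler's third law the transfer-orbit period is T = 2π√(a_t³/μ), so t = T/2 = 33630 s.
Converting: 33630 s ÷ 3600 s/hour = 9.34 hours.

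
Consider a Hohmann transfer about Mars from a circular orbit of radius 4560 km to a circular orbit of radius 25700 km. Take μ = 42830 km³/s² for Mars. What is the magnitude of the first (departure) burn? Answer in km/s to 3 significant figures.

Semi-major axis of the transfer orbit: a_t = (4560 + 25700)/2 = 15130 km.
Circular speed at r = 4560 km: v_c = √(μ/r) = 3.0647 km/s.
Vis-viva on the transfer ellipse at r = 4560 km gives v_t = √[μ(2/r − 1/a_t)] = 3.9943 km/s.
Δv₁ = |v_t − v_c| = |3.9943 − 3.0647| = 0.9296 km/s.

Δv₁ = 0.930 km/s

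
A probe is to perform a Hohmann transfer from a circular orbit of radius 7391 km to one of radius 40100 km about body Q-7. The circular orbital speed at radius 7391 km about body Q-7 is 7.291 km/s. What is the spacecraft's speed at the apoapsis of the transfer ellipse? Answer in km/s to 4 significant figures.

From the circular-orbit relation v² = μ/r at r = 7391 km: μ = v²r = (7.291)² × 7391 = 3.92896×10^5 km³/s².
Semi-major axis of the transfer orbit: a_t = (7391 + 40100)/2 = 23745.5 km.
The apoapsis of the transfer ellipse is at r = 40100 km.
From the vis-viva equation, v = √[μ(2/r − 1/a_t)] = 1.746 km/s.

v = 1.746 km/s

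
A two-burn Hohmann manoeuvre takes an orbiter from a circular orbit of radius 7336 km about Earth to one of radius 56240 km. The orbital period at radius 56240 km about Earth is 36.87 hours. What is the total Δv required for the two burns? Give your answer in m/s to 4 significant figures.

Δv = 3817 m/s

From Kepler's third law T² = 4π²r³/μ at r = 56240 km, T = 36.87 hours = 36.87 × 3600 s = 1.32732×10^5 s: μ = 4π²r³/T² = 3.98607×10^5 km³/s².
The Hohmann ellipse has a_t = (r₁ + r₂)/2 = 31788 km.
Circular speed at r₁: v₁ = √(μ/r₁) = √(3.98607×10^5/7336) = 7.3713 km/s.
Transfer-orbit speed at r₁ (v² = μ(2/r − 1/a)): v_p = √[μ(2/r₁ − 1/a_t)] = 9.8047 km/s.
First burn Δv₁ = |v_p − v₁| = 2.4334 km/s.
At r₂, v₂ = √(μ/r₂) = 2.66225 km/s.
Transfer-orbit speed at r₂: v_a = √[μ(2/r₂ − 1/a_t)] = 1.27893 km/s.
Second burn Δv₂ = |v₂ − v_a| = 1.3833 km/s.
Δv = Δv₁ + Δv₂ = 2.4334 + 1.3833 = 3.817 km/s.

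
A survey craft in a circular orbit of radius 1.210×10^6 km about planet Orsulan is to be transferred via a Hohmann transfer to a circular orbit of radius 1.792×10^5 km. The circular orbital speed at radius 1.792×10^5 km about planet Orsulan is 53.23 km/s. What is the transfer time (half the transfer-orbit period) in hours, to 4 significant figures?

t = 22.42 hours

From the circular-orbit relation v² = μ/r at r = 1.792×10^5 km: μ = v²r = (53.23)² × 1.792×10^5 = 5.07751×10^8 km³/s².
Semi-major axis of the transfer orbit: a_t = (1.210×10^6 + 1.792×10^5)/2 = 6.946×10^5 km.
Half the transfer-orbit period gives t = π√(a_t³/μ) = 80710 s.
Converting: 80710 s ÷ 3600 s/hour = 22.42 hours.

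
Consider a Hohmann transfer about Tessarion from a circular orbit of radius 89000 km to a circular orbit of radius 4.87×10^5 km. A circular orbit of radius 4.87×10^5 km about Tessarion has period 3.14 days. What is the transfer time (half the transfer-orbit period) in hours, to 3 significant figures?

t = 17.1 hours

From Kepler's third law T² = 4π²r³/μ at r = 4.87×10^5 km, T = 3.14 days = 3.14 × 86400 s = 2.71296×10^5 s: μ = 4π²r³/T² = 6.19526×10^7 km³/s².
The Hohmann ellipse has a_t = (r₁ + r₂)/2 = 2.880×10^5 km.
Transfer time t = π√(a_t³/μ) = π√((2.880×10^5)³ / 6.19526×10^7) = 61690 s.
Converting: 61690 s ÷ 3600 s/hour = 17.1 hours.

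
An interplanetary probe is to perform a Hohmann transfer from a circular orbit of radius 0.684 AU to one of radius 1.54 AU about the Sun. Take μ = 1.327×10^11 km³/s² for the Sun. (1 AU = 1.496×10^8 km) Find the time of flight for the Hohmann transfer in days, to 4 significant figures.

t = 214.2 days

In km: r₁ = 0.684 × 1.496×10^8 = 1.023264×10^8 km; r₂ = 1.54 × 1.496×10^8 = 2.30384×10^8 km.
Transfer-ellipse semi-major axis a_t = (r₁ + r₂)/2 = (1.023264×10^8 + 2.30384×10^8)/2 = 1.663552×10^8 km.
Transfer time t = π√(a_t³/μ) = π√((1.663552×10^8)³ / 1.327×10^11) = 1.8504×10^7 s.
Converting: 1.8504×10^7 s ÷ 86400 s/day = 214.2 days.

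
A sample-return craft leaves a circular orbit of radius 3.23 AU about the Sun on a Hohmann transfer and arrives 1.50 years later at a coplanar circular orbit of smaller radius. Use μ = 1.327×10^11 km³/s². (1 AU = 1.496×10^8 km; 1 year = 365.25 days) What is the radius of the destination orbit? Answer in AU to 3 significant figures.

In km: r₁ = 3.23 × 1.496×10^8 = 4.83208×10^8 km.
Transfer time t = 1.50 years × 365.25 × 86400 s = 4.73364×10^7 s, and t = π√(a_t³/μ).
So a_t = (μ t²/π²)^(1/3) = (1.327×10^11 × (4.73364×10^7)² / π²)^(1/3) = 3.1116×10^8 km.
Since a_t = (r₁ + r₂)/2, r₂ = 2a_t − r₁ = 2×3.1116×10^8 − 4.83208×10^8 = 1.39112×10^8 km.
In AU: r₂ = 1.39112×10^8 / 1.496×10^8 = 0.930 AU.

r₂ = 0.930 AU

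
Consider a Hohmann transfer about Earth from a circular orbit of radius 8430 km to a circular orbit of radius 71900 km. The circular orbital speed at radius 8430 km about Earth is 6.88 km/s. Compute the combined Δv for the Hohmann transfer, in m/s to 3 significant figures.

From the circular-orbit relation v² = μ/r at r = 8430 km: μ = v²r = (6.88)² × 8430 = 3.99029×10^5 km³/s².
The Hohmann ellipse has a_t = (r₁ + r₂)/2 = 40165 km.
At r₁ the circular-orbit speed is v₁ = √(μ/r₁) = 6.880 km/s.
On the transfer ellipse at r₁, vis-viva equation gives v_p = √[μ(2/r₁ − 1/a_t)] = 9.205 km/s.
First burn Δv₁ = |v_p − v₁| = 2.325 km/s.
Circular speed at r₂: v₂ = √(μ/r₂) = 2.356 km/s.
Transfer-orbit speed at r₂: v_a = √[μ(2/r₂ − 1/a_t)] = 1.079 km/s.
Second burn Δv₂ = |v₂ − v_a| = 1.277 km/s.
Total Δv = Δv₁ + Δv₂ = 3.602 km/s.

Δv = 3600 m/s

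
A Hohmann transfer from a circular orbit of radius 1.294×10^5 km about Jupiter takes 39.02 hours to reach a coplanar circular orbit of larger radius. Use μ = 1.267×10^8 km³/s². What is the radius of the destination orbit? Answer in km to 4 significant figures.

r₂ = 1.136×10^6 km

Transfer time t = 39.02 hours = 1.40472×10^5 s, and t = π√(a_t³/μ).
So a_t = (μ t²/π²)^(1/3) = (1.267×10^8 × (1.40472×10^5)² / π²)^(1/3) = 6.3273×10^5 km.
Since a_t = (r₁ + r₂)/2, r₂ = 2a_t − r₁ = 2×6.3273×10^5 − 1.294×10^5 = 1.13606×10^6 km.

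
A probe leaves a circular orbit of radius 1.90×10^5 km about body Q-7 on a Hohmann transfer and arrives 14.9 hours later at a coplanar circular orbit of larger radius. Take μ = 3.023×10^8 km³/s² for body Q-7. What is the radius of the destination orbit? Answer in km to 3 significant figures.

Transfer time t = 14.9 hours = 53640 s, and t = π√(a_t³/μ).
So a_t = (μ t²/π²)^(1/3) = (3.023×10^8 × (53640)² / π²)^(1/3) = 4.4501×10^5 km.
Since a_t = (r₁ + r₂)/2, r₂ = 2a_t − r₁ = 2×4.4501×10^5 − 1.900×10^5 = 7.0002×10^5 km.

r₂ = 7.00×10^5 km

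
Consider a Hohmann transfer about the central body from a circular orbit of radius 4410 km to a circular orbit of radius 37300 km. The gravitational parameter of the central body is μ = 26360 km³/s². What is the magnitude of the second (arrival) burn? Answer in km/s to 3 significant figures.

Δv₂ = 0.454 km/s

The Hohmann ellipse has a_t = (r₁ + r₂)/2 = 20855 km.
Circular speed at r = 37300 km: v_c = √(μ/r) = 0.8407 km/s.
Transfer-orbit speed at the same r (vis-viva, a = a_t): v_t = √[μ(2/r − 1/a_t)] = 0.3866 km/s.
Δv₂ = |v_t − v_c| = |0.3866 − 0.8407| = 0.4541 km/s.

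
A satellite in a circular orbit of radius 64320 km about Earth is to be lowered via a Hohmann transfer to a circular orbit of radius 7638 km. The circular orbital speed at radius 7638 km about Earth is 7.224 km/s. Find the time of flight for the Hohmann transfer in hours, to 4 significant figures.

From the circular-orbit relation v² = μ/r at r = 7638 km: μ = v²r = (7.224)² × 7638 = 3.98598×10^5 km³/s².
Transfer-ellipse semi-major axis a_t = (r₁ + r₂)/2 = (64320 + 7638)/2 = 35979 km.
By Kepler's third law the transfer-orbit period is T = 2π√(a_t³/μ), so t = T/2 = 33960 s.
Converting: 33960 s ÷ 3600 s/hour = 9.433 hours.

t = 9.433 hours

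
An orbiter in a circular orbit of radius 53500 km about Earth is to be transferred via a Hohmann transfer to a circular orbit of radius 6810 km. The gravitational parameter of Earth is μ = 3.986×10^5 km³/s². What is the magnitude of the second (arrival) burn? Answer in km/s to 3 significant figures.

Δv₂ = 2.54 km/s

The Hohmann ellipse has a_t = (r₁ + r₂)/2 = 30155 km.
Circular speed at r = 6810 km: v_c = √(μ/r) = 7.65059 km/s.
Vis-viva on the transfer ellipse at r = 6810 km gives v_t = √[μ(2/r − 1/a_t)] = 10.1904 km/s.
Δv₂ = |v_t − v_c| = |10.1904 − 7.65059| = 2.540 km/s.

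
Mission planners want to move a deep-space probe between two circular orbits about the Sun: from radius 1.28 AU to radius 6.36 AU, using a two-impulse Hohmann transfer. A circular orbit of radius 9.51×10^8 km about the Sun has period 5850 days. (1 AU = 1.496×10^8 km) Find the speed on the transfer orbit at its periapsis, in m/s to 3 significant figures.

From Kepler's third law T² = 4π²r³/μ at r = 9.51×10^8 km, T = 5850 days = 5850 × 86400 s = 5.0544×10^8 s: μ = 4π²r³/T² = 1.32911×10^11 km³/s².
In km: r₁ = 1.28 × 1.496×10^8 = 1.91488×10^8 km; r₂ = 6.36 × 1.496×10^8 = 9.51456×10^8 km.
Transfer-ellipse semi-major axis a_t = (r₁ + r₂)/2 = (1.91488×10^8 + 9.51456×10^8)/2 = 5.71472×10^8 km.
The periapsis of the transfer ellipse is at r = 1.91488×10^8 km.
From the vis-viva equation, v = √[μ(2/r − 1/a_t)] = 33.99 km/s.

v = 34000 m/s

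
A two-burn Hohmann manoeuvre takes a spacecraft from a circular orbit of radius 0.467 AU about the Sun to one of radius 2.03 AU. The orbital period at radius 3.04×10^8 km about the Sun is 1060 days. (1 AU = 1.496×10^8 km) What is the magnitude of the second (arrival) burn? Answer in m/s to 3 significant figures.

From Kepler's third law T² = 4π²r³/μ at r = 3.04×10^8 km, T = 1060 days = 1060 × 86400 s = 9.1584×10^7 s: μ = 4π²r³/T² = 1.32233×10^11 km³/s².
In km: r₁ = 0.467 × 1.496×10^8 = 6.98632×10^7 km; r₂ = 2.03 × 1.496×10^8 = 3.03688×10^8 km.
Semi-major axis of the transfer orbit: a_t = (6.98632×10^7 + 3.03688×10^8)/2 = 1.867756×10^8 km.
On the circular orbit at r = 3.03688×10^8 km, v_c = √(μ/r) = 20.867 km/s.
Vis-viva on the transfer ellipse at r = 3.03688×10^8 km gives v_t = √[μ(2/r − 1/a_t)] = 12.762 km/s.
Δv₂ = |v_t − v_c| = |12.762 − 20.867| = 8.105 km/s.

Δv₂ = 8100 m/s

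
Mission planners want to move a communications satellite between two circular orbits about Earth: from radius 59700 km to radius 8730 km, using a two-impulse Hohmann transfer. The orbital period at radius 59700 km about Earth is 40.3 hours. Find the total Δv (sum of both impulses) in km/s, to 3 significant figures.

Δv = 3.45 km/s

From Kepler's third law T² = 4π²r³/μ at r = 59700 km, T = 40.3 hours = 40.3 × 3600 s = 1.4508×10^5 s: μ = 4π²r³/T² = 3.99087×10^5 km³/s².
The Hohmann ellipse has a_t = (r₁ + r₂)/2 = 34215 km.
Circular speed at r₁: v₁ = √(μ/r₁) = √(3.99087×10^5/59700) = 2.5855 km/s.
Transfer-orbit speed at r₁ (vis-viva): v_a = √[μ(2/r₁ − 1/a_t)] = 1.3060 km/s.
First burn Δv₁ = |v_a − v₁| = 1.2795 km/s.
At r₂, v₂ = √(μ/r₂) = 6.7612 km/s.
Transfer-orbit speed at r₂: v_p = √[μ(2/r₂ − 1/a_t)] = 8.9311 km/s.
Second burn Δv₂ = |v₂ − v_p| = 2.1699 km/s.
Δv = Δv₁ + Δv₂ = 1.2795 + 2.1699 = 3.449 km/s.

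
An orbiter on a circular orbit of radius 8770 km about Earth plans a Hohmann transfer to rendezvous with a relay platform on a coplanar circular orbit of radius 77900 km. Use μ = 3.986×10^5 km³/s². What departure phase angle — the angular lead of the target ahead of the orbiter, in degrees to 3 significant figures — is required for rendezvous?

φ = 105°

The Hohmann ellipse has a_t = (r₁ + r₂)/2 = 43335 km.
Transfer time t = π√(a_t³/μ) = 44888.9 s.
The target's mean motion on its circular orbit is ω₂ = √(μ/r₂³) = 2.90377×10^-5 rad/s.
Angle swept by the target during transfer: ω₂·t = 1.30347 rad = 74.68°.
The orbiter traverses 180° on the transfer ellipse, so the target must lead by 180° − 74.68° = 105°.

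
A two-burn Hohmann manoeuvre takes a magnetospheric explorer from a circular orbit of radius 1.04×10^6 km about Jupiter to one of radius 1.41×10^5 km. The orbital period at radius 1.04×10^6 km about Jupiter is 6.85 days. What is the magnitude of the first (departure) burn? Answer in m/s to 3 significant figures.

Δv₁ = 5650 m/s

From Kepler's third law T² = 4π²r³/μ at r = 1.04×10^6 km, T = 6.85 days = 6.85 × 86400 s = 5.9184×10^5 s: μ = 4π²r³/T² = 1.26780×10^8 km³/s².
Transfer-ellipse semi-major axis a_t = (r₁ + r₂)/2 = (1.040×10^6 + 1.410×10^5)/2 = 5.905×10^5 km.
On the circular orbit at r = 1.040×10^6 km, v_c = √(μ/r) = 11.041 km/s.
Transfer-orbit speed at the same r (vis-viva, a = a_t): v_t = √[μ(2/r − 1/a_t)] = 5.3952 km/s.
Δv₁ = |v_t − v_c| = |5.3952 − 11.041| = 5.646 km/s.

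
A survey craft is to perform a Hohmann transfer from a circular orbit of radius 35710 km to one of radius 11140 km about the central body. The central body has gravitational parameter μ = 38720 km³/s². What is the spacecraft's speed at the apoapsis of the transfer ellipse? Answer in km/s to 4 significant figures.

Semi-major axis of the transfer orbit: a_t = (35710 + 11140)/2 = 23425 km.
The apoapsis of the transfer ellipse is at r = 35710 km.
Vis-viva: v = √[μ(2/r − 1/a_t)] = √[38720 × (2/35710 − 1/23425)] = 0.7181 km/s.

v = 0.7181 km/s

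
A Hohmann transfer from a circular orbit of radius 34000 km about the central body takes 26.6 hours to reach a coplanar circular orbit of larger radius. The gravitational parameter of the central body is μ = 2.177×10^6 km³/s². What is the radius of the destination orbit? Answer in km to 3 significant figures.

Transfer time t = 26.6 hours = 95760 s, and t = π√(a_t³/μ).
So a_t = (μ t²/π²)^(1/3) = (2.177×10^6 × (95760)² / π²)^(1/3) = 1.2647×10^5 km.
Since a_t = (r₁ + r₂)/2, r₂ = 2a_t − r₁ = 2×1.2647×10^5 − 34000 = 2.1894×10^5 km.

r₂ = 2.19×10^5 km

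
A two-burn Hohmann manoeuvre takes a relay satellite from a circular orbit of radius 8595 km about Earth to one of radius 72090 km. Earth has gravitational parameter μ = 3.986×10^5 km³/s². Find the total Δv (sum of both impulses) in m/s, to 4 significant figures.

Δv = 3559 m/s

Semi-major axis of the transfer orbit: a_t = (8595 + 72090)/2 = 40342.5 km.
Circular speed at r₁: v₁ = √(μ/r₁) = √(3.986×10^5/8595) = 6.810 km/s.
Transfer-orbit speed at r₁ (vis-viva equation): v_p = √[μ(2/r₁ − 1/a_t)] = 9.103 km/s.
First burn Δv₁ = |v_p − v₁| = 2.293 km/s.
At r₂, v₂ = √(μ/r₂) = 2.351 km/s.
Transfer-orbit speed at r₂: v_a = √[μ(2/r₂ − 1/a_t)] = 1.085 km/s.
Second burn Δv₂ = |v₂ − v_a| = 1.266 km/s.
Δv = Δv₁ + Δv₂ = 2.293 + 1.266 = 3.559 km/s.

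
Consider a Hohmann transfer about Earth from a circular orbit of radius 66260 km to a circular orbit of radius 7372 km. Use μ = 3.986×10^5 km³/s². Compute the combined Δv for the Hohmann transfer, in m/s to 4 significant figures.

Δv = 3867 m/s

The Hohmann ellipse has a_t = (r₁ + r₂)/2 = 36816 km.
Circular speed at r₁: v₁ = √(μ/r₁) = √(3.986×10^5/66260) = 2.4527 km/s.
On the transfer ellipse at r₁, vis-viva gives v_a = √[μ(2/r₁ − 1/a_t)] = 1.0975 km/s.
First burn Δv₁ = |v_a − v₁| = 1.3552 km/s.
At r₂, v₂ = √(μ/r₂) = 7.3532 km/s.
Transfer-orbit speed at r₂: v_p = √[μ(2/r₂ − 1/a_t)] = 9.8647 km/s.
Second burn Δv₂ = |v₂ − v_p| = 2.5115 km/s.
Total Δv = Δv₁ + Δv₂ = 3.867 km/s.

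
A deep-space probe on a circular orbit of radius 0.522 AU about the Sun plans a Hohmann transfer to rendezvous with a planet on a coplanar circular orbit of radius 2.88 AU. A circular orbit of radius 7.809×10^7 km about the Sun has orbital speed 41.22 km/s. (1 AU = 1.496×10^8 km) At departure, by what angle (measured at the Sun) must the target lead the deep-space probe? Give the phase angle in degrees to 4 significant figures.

φ = 98.30°

From the circular-orbit relation v² = μ/r at r = 7.809×10^7 km: μ = v²r = (41.22)² × 7.809×10^7 = 1.32682×10^11 km³/s².
In km: r₁ = 0.522 × 1.496×10^8 = 7.80912×10^7 km; r₂ = 2.88 × 1.496×10^8 = 4.30848×10^8 km.
The Hohmann ellipse has a_t = (r₁ + r₂)/2 = 2.544696×10^8 km.
The half-period of the transfer ellipse is t = π√(a_t³/μ) = 3.501×10^7 s.
The target's mean motion on its circular orbit is ω₂ = √(μ/r₂³) = 4.073×10^-8 rad/s.
Angle swept by the target during transfer: ω₂·t = 1.426 rad = 81.70°.
Arrival is 180° from departure on the ellipse, so φ = 180° − 81.70° = 98.30°.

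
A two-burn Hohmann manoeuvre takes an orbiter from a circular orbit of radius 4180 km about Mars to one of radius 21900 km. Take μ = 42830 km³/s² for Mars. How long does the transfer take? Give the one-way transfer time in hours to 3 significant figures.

t = 6.28 hours

Semi-major axis of the transfer orbit: a_t = (4180 + 21900)/2 = 13040 km.
Transfer time t = π√(a_t³/μ) = π√((13040)³ / 42830) = 22600 s.
Converting: 22600 s ÷ 3600 s/hour = 6.28 hours.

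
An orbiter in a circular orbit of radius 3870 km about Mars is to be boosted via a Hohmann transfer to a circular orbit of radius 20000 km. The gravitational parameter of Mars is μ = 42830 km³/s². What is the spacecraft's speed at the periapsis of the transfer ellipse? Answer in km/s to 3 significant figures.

The Hohmann ellipse has a_t = (r₁ + r₂)/2 = 11935 km.
The periapsis of the transfer ellipse is at r = 3870 km.
Vis-viva: v = √[μ(2/r − 1/a_t)] = √[42830 × (2/3870 − 1/11935)] = 4.306 km/s.

v = 4.31 km/s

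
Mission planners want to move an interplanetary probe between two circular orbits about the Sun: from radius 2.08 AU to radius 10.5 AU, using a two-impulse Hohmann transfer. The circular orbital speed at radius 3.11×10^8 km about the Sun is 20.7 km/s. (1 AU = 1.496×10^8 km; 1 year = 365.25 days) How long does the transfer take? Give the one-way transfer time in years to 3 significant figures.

From the circular-orbit relation v² = μ/r at r = 3.11×10^8 km: μ = v²r = (20.7)² × 3.11×10^8 = 1.33260×10^11 km³/s².
In km: r₁ = 2.08 × 1.496×10^8 = 3.11168×10^8 km; r₂ = 10.5 × 1.496×10^8 = 1.5708×10^9 km.
Transfer-ellipse semi-major axis a_t = (r₁ + r₂)/2 = (3.11168×10^8 + 1.5708×10^9)/2 = 9.40984×10^8 km.
Half the transfer-orbit period gives t = π√(a_t³/μ) = 2.484×10^8 s.
Converting: 2.484×10^8 s ÷ 3.15576×10^7 s/year (365.25 × 86400) = 7.87 years.

t = 7.87 years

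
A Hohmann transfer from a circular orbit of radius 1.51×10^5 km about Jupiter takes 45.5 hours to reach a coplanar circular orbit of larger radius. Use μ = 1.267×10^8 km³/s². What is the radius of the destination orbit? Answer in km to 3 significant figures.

r₂ = 1.25×10^6 km

Transfer time t = 45.5 hours = 1.638×10^5 s, and t = π√(a_t³/μ).
So a_t = (μ t²/π²)^(1/3) = (1.267×10^8 × (1.638×10^5)² / π²)^(1/3) = 7.0097×10^5 km.
Since a_t = (r₁ + r₂)/2, r₂ = 2a_t − r₁ = 2×7.0097×10^5 − 1.510×10^5 = 1.25094×10^6 km.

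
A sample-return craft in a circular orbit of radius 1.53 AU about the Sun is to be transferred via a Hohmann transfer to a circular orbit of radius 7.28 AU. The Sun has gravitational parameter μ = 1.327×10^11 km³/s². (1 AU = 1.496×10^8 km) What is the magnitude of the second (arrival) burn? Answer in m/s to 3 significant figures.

In km: r₁ = 1.53 × 1.496×10^8 = 2.28888×10^8 km; r₂ = 7.28 × 1.496×10^8 = 1.089088×10^9 km.
Semi-major axis of the transfer orbit: a_t = (2.28888×10^8 + 1.089088×10^9)/2 = 6.58988×10^8 km.
Circular speed at r = 1.089088×10^9 km: v_c = √(μ/r) = 11.038 km/s.
Transfer-orbit speed at the same r (vis-viva, a = a_t): v_t = √[μ(2/r − 1/a_t)] = 6.5054 km/s.
Δv₂ = |v_t − v_c| = |6.5054 − 11.038| = 4.533 km/s.

Δv₂ = 4530 m/s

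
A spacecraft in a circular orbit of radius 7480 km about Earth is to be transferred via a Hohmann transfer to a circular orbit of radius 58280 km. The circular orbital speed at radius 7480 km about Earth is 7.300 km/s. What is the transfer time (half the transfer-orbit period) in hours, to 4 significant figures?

From the circular-orbit relation v² = μ/r at r = 7480 km: μ = v²r = (7.300)² × 7480 = 3.98609×10^5 km³/s².
Semi-major axis of the transfer orbit: a_t = (7480 + 58280)/2 = 32880 km.
By Kepler's third law the transfer-orbit period is T = 2π√(a_t³/μ), so t = T/2 = 29667 s.
Converting: 29667 s ÷ 3600 s/hour = 8.241 hours.

t = 8.241 hours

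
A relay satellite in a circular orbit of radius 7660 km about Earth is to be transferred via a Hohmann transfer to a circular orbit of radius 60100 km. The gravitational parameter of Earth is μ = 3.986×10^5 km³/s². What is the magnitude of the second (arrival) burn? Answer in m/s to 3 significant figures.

Δv₂ = 1350 m/s

The Hohmann ellipse has a_t = (r₁ + r₂)/2 = 33880 km.
Circular speed at r = 60100 km: v_c = √(μ/r) = 2.5753 km/s.
Transfer-orbit speed at the same r (vis-viva, a = a_t): v_t = √[μ(2/r − 1/a_t)] = 1.2245 km/s.
Δv₂ = |v_t − v_c| = |1.2245 − 2.5753| = 1.351 km/s.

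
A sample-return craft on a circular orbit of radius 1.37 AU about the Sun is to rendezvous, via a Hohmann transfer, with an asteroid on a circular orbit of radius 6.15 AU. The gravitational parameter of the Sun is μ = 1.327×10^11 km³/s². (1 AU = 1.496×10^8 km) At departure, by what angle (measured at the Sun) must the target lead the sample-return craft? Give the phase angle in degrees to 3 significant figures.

φ = 94.0°

In km: r₁ = 1.37 × 1.496×10^8 = 2.04952×10^8 km; r₂ = 6.15 × 1.496×10^8 = 9.2004×10^8 km.
Semi-major axis of the transfer orbit: a_t = (2.04952×10^8 + 9.2004×10^8)/2 = 5.62496×10^8 km.
Transfer time t = π√(a_t³/μ) = 1.150518×10^8 s.
The target's mean motion on its circular orbit is ω₂ = √(μ/r₂³) = 1.305345×10^-8 rad/s.
Angle swept by the target during transfer: ω₂·t = 1.50182 rad = 86.048°.
Arrival is 180° from departure on the ellipse, so φ = 180° − 86.048° = 94.0°.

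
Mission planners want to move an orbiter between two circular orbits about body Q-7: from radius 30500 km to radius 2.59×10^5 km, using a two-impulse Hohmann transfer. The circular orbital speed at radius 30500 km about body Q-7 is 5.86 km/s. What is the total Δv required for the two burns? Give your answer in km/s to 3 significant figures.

Δv = 3.07 km/s

From the circular-orbit relation v² = μ/r at r = 30500 km: μ = v²r = (5.86)² × 30500 = 1.04736×10^6 km³/s².
Transfer-ellipse semi-major axis a_t = (r₁ + r₂)/2 = (30500 + 2.590×10^5)/2 = 1.4475×10^5 km.
Circular speed at r₁: v₁ = √(μ/r₁) = √(1.04736×10^6/30500) = 5.86000 km/s.
On the transfer ellipse at r₁, v² = μ(2/r − 1/a) gives v_p = √[μ(2/r₁ − 1/a_t)] = 7.83859 km/s.
First burn Δv₁ = |v_p − v₁| = 1.97859 km/s.
Circular speed at r₂: v₂ = √(μ/r₂) = 2.010933 km/s.
Transfer-orbit speed at r₂: v_a = √[μ(2/r₂ − 1/a_t)] = 0.9230778 km/s.
Second burn Δv₂ = |v₂ − v_a| = 1.08786 km/s.
Δv = Δv₁ + Δv₂ = 1.97859 + 1.08786 = 3.066 km/s.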